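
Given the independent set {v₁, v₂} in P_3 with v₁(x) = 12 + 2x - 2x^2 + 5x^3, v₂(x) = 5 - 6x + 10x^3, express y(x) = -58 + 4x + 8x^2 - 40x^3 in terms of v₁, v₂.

Work in coordinates with respect to the standard basis {1, x, …, x^3}.
Write y = α₁v₁ + α₂v₂ and equate components.
The system has the unique solution (α₁, α₂) = (-4, -2).

y = -4v₁ - 2v₂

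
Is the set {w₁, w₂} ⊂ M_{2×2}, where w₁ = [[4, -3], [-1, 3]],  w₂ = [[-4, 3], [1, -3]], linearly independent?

linearly dependent

Take coordinates with respect to the standard basis {E₁₁, E₁₂, E₂₁, E₂₂}.
Row-reduce the matrix whose columns are w₁, w₂.
The reduction yields 1 nonzero row, so the rank is 1.
Since rank 1 < 2, the set is linearly dependent.
Indeed w₁ + w₂ = 0.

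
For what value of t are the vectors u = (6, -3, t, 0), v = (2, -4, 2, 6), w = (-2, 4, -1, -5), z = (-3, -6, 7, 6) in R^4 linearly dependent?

Dependence holds iff the 4×4 matrix [u v w z] is singular.
The determinant works out to 24*t + 198.
This vanishes exactly when t = -33/4.

t = -33/4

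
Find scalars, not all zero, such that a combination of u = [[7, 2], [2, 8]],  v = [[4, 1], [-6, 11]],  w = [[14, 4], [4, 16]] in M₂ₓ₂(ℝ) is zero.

Write each element as a vector in ℝ⁴ using {E₁₁, E₁₂, E₂₁, E₂₂}.
Set up α₁u + … + α₃w = 0 and solve the homogeneous system.
A generator of the null space is (2, 0, -1).

2u - w = 0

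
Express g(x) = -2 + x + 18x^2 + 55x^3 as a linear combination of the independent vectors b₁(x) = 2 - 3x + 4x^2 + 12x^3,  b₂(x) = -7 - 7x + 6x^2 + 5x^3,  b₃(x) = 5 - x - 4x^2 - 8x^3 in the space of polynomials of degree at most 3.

g = 3b₁ - b₂ - 3b₃

Take coordinate vectors relative to {1, x, …, x^3}.
Solve the system with b₁, b₂, b₃ as columns and g as the right-hand side.
The system has the unique solution (a₁, a₂, a₃) = (3, -1, -3).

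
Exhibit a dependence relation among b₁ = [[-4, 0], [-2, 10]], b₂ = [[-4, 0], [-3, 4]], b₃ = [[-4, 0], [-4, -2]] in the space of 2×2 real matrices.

b₁ - 2b₂ + b₃ = 0

Take coordinates with respect to {E₁₁, E₁₂, E₂₁, E₂₂}.
Write the vectors as columns of a matrix and find a nonzero vector in its null space.
A generator of the null space is (1, -2, 1).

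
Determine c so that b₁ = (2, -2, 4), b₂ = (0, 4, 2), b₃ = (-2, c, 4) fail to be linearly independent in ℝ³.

Dependence holds iff the 3×3 matrix [b₁ b₂ b₃] is singular.
Expanding, det = 72 - 4*c.
This vanishes exactly when c = 18.

c = 18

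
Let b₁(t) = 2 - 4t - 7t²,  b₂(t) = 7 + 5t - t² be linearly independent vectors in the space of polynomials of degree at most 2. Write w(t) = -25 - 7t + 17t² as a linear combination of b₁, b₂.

Work in coordinates with respect to the standard basis {1, t, t²}.
Write w = a₁b₁ + a₂b₂ and equate components.
The system has the unique solution (a₁, a₂) = (-2, -3).

w = -2b₁ - 3b₂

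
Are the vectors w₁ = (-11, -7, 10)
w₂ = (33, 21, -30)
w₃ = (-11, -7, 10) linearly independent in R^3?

linearly dependent

The matrix [w₁|w₂|w₃] has determinant 0.
A zero determinant means the columns are linearly dependent.
Indeed 3w₁ + w₂ = 0.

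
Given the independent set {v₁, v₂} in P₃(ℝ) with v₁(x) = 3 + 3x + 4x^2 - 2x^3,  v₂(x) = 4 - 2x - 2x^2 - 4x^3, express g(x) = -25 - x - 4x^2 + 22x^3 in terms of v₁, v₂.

Identify each element with its coordinate vector in ℝ⁴ via {1, x, …, x^3}.
Write g = c₁v₁ + c₂v₂ and equate components.
Back-substitution yields (c₁, c₂) = (-3, -4).

g = -3v₁ - 4v₂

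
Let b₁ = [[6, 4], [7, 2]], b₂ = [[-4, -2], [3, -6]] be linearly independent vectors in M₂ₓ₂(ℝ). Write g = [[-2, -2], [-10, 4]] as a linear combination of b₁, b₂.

Work in coordinates with respect to the standard basis {E₁₁, E₁₂, E₂₁, E₂₂}.
Set up the augmented matrix [b₁ | b₂ | g] and row-reduce.
The system has the unique solution (α₁, α₂) = (-1, -1).

g = -b₁ - b₂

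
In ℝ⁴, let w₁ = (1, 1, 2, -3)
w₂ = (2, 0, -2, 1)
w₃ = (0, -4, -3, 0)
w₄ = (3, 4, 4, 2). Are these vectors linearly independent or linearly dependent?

The matrix [w₁|w₂|w₃|w₄] has determinant -121.
A nonzero determinant means the columns are linearly independent.

linearly independent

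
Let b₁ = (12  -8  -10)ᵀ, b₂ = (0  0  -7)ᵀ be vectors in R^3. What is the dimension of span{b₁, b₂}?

Form the matrix with b₁, b₂ as columns and reduce.
The echelon form has 2 nonzero rows, so the rank is 2.

dim = 2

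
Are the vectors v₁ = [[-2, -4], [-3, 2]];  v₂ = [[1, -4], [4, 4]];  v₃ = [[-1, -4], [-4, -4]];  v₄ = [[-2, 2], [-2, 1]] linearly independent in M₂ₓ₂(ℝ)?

Take coordinates with respect to the standard basis {E₁₁, E₁₂, E₂₁, E₂₂}.
The matrix [v₁|v₂|v₃|v₄] has determinant 120.
A nonzero determinant means the columns are linearly independent.

linearly independent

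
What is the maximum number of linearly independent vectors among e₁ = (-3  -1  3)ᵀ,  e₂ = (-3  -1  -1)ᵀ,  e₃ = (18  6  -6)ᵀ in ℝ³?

Apply Gaussian elimination to the matrix whose rows are e₁, e₂, e₃.
There are 2 pivot columns, so rank = 2.

2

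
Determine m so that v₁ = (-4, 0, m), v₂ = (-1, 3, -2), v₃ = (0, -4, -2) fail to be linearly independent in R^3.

m = -14

The vectors are dependent exactly when the determinant of the matrix with rows v₁, v₂, v₃ vanishes.
Expanding, det = 4*m + 56.
This vanishes exactly when m = -14.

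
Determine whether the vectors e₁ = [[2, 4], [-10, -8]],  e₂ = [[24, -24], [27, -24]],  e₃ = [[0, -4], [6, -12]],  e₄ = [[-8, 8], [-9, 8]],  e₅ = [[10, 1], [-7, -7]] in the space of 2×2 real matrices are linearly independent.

linearly dependent

Take coordinates with respect to the standard basis {E₁₁, E₁₂, E₂₁, E₂₂}.
There are 5 vectors in a 4-dimensional space, so they cannot be linearly independent.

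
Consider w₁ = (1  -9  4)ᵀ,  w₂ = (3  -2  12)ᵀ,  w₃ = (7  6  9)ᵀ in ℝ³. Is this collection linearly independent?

The matrix [w₁|w₂|w₃] has determinant -475.
A nonzero determinant means the columns are linearly independent.

linearly independent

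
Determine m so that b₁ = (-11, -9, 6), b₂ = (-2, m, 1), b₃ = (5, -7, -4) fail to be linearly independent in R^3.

The vectors are dependent exactly when the determinant of the matrix with rows b₁, b₂, b₃ vanishes.
The determinant works out to 14*m + 34.
This vanishes exactly when m = -17/7.

m = -17/7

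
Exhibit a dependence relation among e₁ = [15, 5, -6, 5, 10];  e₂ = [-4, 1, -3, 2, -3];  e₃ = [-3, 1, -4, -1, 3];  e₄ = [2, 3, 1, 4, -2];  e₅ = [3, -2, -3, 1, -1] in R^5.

Write the vectors as columns of a matrix and find a nonzero vector in its null space.
One solution (up to scaling) is (1, 3, -3, -3, -2).

e₁ + 3e₂ - 3e₃ - 3e₄ - 2e₅ = 0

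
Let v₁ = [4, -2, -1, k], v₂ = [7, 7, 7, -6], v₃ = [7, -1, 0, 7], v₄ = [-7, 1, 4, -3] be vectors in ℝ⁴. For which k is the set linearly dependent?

k = 46/7

The vectors are dependent exactly when the determinant of the matrix with rows v₁, v₂, v₃, v₄ vanishes.
The determinant works out to 224*k - 1472.
This vanishes exactly when k = 46/7.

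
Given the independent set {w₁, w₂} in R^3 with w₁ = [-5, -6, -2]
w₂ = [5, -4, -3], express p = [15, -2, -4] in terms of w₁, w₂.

p = -w₁ + 2w₂

Write p = α₁w₁ + α₂w₂ and equate components.
The system has the unique solution (α₁, α₂) = (-1, 2).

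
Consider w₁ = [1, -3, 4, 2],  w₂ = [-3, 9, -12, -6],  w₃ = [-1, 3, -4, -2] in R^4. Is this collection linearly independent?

Place the vectors as rows of a 3×4 matrix and reduce to echelon form.
The reduction yields 1 nonzero row, so the rank is 1.
Since rank 1 < 3, the set is linearly dependent.

linearly dependent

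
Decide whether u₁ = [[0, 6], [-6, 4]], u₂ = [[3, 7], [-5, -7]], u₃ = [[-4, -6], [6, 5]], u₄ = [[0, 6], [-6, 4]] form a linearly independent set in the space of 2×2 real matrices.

Write each element as a coordinate vector in ℝ⁴ using {E₁₁, E₁₂, E₂₁, E₂₂}.
Two of the vectors are equal, giving an immediate dependence.

linearly dependent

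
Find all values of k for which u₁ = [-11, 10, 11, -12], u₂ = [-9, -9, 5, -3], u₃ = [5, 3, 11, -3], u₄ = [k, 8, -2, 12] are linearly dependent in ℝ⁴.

k = 32

The vectors are dependent exactly when the determinant of the matrix with rows u₁, u₂, u₃, u₄ vanishes.
Cofactor expansion gives det = 36864 - 1152*k.
This vanishes exactly when k = 32.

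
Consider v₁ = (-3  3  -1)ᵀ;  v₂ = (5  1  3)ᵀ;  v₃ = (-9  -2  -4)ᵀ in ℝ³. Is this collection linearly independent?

linearly independent

Form the 3×3 matrix with these as columns; its determinant is -26.
A nonzero determinant means the columns are linearly independent.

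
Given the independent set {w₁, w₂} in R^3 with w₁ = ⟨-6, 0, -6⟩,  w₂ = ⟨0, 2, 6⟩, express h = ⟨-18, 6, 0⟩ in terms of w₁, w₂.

h = 3w₁ + 3w₂

Since w₁, w₂ are independent, the coefficients expressing h are uniquely determined by a linear system.
Back-substitution yields (a₁, a₂) = (3, 3).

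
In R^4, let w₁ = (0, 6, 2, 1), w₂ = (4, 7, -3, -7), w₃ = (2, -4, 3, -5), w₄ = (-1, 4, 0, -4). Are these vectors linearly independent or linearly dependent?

Place the vectors as rows of a 4×4 matrix and reduce to echelon form.
The reduction yields 4 nonzero rows, so the rank is 4.
Since rank = 4 (the number of vectors), the set is linearly independent.

linearly independent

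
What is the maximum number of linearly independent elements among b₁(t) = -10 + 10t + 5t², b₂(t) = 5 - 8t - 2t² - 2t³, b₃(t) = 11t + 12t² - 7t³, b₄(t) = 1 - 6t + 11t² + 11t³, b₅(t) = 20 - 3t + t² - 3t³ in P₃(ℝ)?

Pass to coordinate vectors with respect to the basis {1, t, …, t³}.
Row-reduce the 5×4 matrix with these as rows.
Reduction leaves 4 leading entries, giving rank 4.
(With 5 elements in a 4-dimensional space the rank is at most 4.)

4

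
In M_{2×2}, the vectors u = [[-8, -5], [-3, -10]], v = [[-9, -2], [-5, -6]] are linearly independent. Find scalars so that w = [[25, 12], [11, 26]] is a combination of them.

w = -2u - v

Work in coordinates with respect to the standard basis {E₁₁, E₁₂, E₂₁, E₂₂}.
Since u, v are independent, the coefficients expressing w are uniquely determined by a linear system.
The system has the unique solution (c₁, c₂) = (-2, -1).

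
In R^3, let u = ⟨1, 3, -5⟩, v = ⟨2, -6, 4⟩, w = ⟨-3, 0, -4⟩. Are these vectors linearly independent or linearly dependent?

The matrix [u|v|w] has determinant 102.
A nonzero determinant means the columns are linearly independent.

linearly independent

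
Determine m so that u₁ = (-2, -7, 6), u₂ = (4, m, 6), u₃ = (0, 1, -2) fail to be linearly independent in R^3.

m = 5

Place the vectors as rows of a 3×3 matrix; dependence ⇔ determinant zero.
Expanding, det = 4*m - 20.
Solving 4*m - 20 = 0 yields m = 5.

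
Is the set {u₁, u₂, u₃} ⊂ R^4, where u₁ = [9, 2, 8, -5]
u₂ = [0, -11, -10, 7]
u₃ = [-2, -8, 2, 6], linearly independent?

linearly independent

Place the vectors as rows of a 3×4 matrix and reduce to echelon form.
The reduction yields 3 nonzero rows, so the rank is 3.
Since rank = 3 (the number of vectors), the set is linearly independent.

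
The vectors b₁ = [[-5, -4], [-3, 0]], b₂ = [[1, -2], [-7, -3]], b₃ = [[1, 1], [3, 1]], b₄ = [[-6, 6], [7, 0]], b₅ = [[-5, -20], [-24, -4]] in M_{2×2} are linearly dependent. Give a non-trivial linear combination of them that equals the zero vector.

3b₁ + 2b₂ + 2b₃ - b₄ - b₅ = 0

Pass to coordinate vectors relative to the basis {E₁₁, E₁₂, E₂₁, E₂₂}.
Write the vectors as columns of a matrix and find a nonzero vector in its null space.
One solution (up to scaling) is (3, 2, 2, -1, -1).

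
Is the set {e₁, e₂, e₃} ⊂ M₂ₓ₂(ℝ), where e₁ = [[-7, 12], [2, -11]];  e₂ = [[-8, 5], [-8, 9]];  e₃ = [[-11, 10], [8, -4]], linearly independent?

linearly independent

Take coordinates with respect to the standard basis {E₁₁, E₁₂, E₂₁, E₂₂}.
Row-reduce the matrix whose columns are e₁, e₂, e₃.
The reduction yields 3 nonzero rows, so the rank is 3.
Since rank = 3 (the number of vectors), the set is linearly independent.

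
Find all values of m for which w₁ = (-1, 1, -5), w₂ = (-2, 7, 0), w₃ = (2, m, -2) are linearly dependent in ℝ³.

m = -8

The set is linearly dependent precisely when det[w₁; w₂; w₃] = 0.
Cofactor expansion gives det = 10*m + 80.
This vanishes exactly when m = -8.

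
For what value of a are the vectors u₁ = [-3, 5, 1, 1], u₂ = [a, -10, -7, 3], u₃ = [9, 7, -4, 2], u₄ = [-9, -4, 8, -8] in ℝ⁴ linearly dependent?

Place the vectors as rows of a 4×4 matrix; dependence ⇔ determinant zero.
Cofactor expansion gives det = 1848 - 168*a.
Solving 1848 - 168*a = 0 yields a = 11.

a = 11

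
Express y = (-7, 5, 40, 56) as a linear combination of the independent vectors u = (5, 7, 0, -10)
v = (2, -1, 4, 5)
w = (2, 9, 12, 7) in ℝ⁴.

Since u, v, w are independent, the coefficients expressing y are uniquely determined by a linear system.
Back-substitution yields (α₁, α₂, α₃) = (-3, 1, 3).

y = -3u + v + 3w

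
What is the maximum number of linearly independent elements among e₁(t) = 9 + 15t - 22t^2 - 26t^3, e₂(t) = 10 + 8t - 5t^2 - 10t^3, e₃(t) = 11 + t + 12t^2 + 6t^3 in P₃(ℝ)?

2

Pass to coordinate vectors with respect to the basis {1, t, …, t^3}.
Row-reduce the 3×4 matrix with these as rows.
The echelon form has 2 nonzero rows, so the rank is 2.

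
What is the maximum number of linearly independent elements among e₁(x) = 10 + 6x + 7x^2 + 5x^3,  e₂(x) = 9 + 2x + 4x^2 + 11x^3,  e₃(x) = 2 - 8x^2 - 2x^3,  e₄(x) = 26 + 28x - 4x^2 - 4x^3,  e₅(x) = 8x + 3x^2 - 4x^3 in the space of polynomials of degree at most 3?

Represent each element by its coordinate vector in ℝ⁴.
Row-reduce the 5×4 matrix with these as rows.
Reduction leaves 4 leading entries, giving rank 4.
(With 5 elements in a 4-dimensional space the rank is at most 4.)

4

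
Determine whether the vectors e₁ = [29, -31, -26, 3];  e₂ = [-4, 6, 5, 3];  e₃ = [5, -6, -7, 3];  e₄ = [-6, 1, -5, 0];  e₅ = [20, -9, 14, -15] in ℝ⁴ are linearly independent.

There are 5 vectors in a 4-dimensional space, so they cannot be linearly independent.

linearly dependent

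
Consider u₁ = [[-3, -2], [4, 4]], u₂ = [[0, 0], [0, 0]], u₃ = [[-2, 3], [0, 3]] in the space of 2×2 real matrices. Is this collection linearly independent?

linearly dependent

Write each element as a coordinate vector in ℝ⁴ using {E₁₁, E₁₂, E₂₁, E₂₂}.
One of the vectors is the zero vector, so the set is linearly dependent.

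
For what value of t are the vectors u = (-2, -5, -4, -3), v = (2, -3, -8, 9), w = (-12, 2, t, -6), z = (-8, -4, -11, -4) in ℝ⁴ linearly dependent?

Dependence holds iff the 4×4 matrix [u v w z] is singular.
Expanding, det = 320*t + 3264.
Setting this to zero gives t = -51/5.

t = -51/5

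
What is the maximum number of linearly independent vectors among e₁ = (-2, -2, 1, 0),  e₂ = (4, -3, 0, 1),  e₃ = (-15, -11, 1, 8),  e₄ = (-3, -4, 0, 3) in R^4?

3

Apply Gaussian elimination to the matrix whose rows are e₁, e₂, e₃, e₄.
The echelon form has 3 nonzero rows, so the rank is 3.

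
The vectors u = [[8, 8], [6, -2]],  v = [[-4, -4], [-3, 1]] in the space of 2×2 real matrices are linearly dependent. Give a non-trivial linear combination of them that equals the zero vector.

Pass to coordinate vectors relative to the basis {E₁₁, E₁₂, E₂₁, E₂₂}.
Row-reduce the matrix with u, v as columns; the null space gives the coefficients.
A generator of the null space is (1, 2).

u + 2v = 0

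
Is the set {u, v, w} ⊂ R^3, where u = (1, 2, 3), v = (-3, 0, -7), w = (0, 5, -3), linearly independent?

Row-reduce the matrix whose columns are u, v, w.
The reduction yields 3 nonzero rows, so the rank is 3.
Since rank = 3 (the number of vectors), the set is linearly independent.

linearly independent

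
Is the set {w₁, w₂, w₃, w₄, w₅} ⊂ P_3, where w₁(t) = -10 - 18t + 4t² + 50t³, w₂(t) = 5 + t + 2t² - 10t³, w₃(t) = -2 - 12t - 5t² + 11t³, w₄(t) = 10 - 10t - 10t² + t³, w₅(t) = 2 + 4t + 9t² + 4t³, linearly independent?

linearly dependent

Write each element as a coordinate vector in ℝ⁴ using {1, t, …, t³}.
There are 5 vectors in a 4-dimensional space, so they cannot be linearly independent.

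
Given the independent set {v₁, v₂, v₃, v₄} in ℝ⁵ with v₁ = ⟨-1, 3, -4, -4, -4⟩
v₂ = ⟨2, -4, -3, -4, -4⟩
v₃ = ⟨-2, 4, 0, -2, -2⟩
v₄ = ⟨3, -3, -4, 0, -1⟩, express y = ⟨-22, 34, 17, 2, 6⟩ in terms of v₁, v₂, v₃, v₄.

Solve the system with v₁, v₂, v₃, v₄ as columns and y as the right-hand side.
The system has the unique solution (a₁, …, a₄) = (2, -3, 1, -4).

y = 2v₁ - 3v₂ + v₃ - 4v₄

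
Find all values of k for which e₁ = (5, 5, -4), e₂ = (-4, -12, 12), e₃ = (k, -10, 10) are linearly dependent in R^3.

k = -10/3

Place the vectors as rows of a 3×3 matrix; dependence ⇔ determinant zero.
Expanding, det = 12*k + 40.
Setting this to zero gives k = -10/3.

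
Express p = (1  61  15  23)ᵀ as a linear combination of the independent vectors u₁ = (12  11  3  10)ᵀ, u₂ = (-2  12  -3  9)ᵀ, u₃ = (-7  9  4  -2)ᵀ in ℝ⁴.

Write p = c₁u₁ + … + c₃u₃ and equate components.
The system has the unique solution (c₁, c₂, c₃) = (2, 1, 3).

p = 2u₁ + u₂ + 3u₃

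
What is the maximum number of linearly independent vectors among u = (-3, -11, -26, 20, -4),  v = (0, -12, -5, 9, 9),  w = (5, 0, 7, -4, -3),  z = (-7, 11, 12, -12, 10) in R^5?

3

Put the 5×4 matrix [u|v|w|z] into echelon form.
There are 3 pivot columns, so rank = 3.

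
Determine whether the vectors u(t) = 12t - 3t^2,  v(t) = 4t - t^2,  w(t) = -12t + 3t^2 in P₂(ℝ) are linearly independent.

linearly dependent

Take coordinates with respect to the standard basis {1, t, t^2}.
Place the vectors as rows of a 3×3 matrix and reduce to echelon form.
The reduction yields 1 nonzero row, so the rank is 1.
Since rank 1 < 3, the set is linearly dependent.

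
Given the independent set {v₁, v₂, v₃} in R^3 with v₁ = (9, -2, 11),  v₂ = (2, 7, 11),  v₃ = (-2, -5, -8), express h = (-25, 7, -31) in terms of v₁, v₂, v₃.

h = -3v₁ - 2v₂ - 3v₃

Solve the system with v₁, v₂, v₃ as columns and h as the right-hand side.
Row-reducing the augmented matrix gives the unique coefficients (α₁, α₂, α₃) = (-3, -2, -3).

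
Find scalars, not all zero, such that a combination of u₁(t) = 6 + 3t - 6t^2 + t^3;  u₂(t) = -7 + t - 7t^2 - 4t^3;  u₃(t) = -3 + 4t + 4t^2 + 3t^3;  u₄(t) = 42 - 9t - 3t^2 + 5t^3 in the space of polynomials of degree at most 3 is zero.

Take coordinates with respect to {1, t, …, t^3}.
Set up α₁u₁ + … + α₄u₄ = 0 and solve the homogeneous system.
One solution (up to scaling) is (2, -3, -3, -1).

2u₁ - 3u₂ - 3u₃ - u₄ = 0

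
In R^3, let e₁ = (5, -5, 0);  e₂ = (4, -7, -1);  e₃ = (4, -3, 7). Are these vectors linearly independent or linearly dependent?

linearly independent

Place the vectors as rows of a 3×3 matrix and reduce to echelon form.
The reduction yields 3 nonzero rows, so the rank is 3.
Since rank = 3 (the number of vectors), the set is linearly independent.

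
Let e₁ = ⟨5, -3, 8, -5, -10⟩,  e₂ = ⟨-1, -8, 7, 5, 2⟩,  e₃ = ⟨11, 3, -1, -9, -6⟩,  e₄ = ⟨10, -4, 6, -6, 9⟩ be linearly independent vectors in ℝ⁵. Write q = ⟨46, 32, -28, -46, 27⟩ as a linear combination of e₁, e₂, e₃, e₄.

q = -2e₁ - 4e₂ + 2e₃ + 3e₄

Since e₁, e₂, e₃, e₄ are independent, the coefficients expressing q are uniquely determined by a linear system.
The system has the unique solution (a₁, …, a₄) = (-2, -4, 2, 3).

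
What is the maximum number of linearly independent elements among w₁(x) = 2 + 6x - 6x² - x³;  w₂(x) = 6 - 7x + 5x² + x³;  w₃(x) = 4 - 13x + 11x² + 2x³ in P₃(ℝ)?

2

Use coordinates relative to {1, x, …, x³}.
Put the 4×3 matrix [w₁|w₂|w₃] into echelon form.
The echelon form has 2 nonzero rows, so the rank is 2.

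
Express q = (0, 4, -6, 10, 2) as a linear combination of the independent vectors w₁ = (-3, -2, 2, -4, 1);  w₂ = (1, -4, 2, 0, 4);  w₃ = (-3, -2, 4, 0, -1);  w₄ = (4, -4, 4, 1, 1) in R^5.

Write q = α₁w₁ + … + α₄w₄ and equate components.
The system has the unique solution (α₁, …, α₄) = (-3, 2, 1, -2).

q = -3w₁ + 2w₂ + w₃ - 2w₄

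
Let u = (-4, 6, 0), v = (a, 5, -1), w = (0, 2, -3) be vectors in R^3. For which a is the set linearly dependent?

a = -26/9

Place the vectors as rows of a 3×3 matrix; dependence ⇔ determinant zero.
The determinant works out to 18*a + 52.
Solving 18*a + 52 = 0 yields a = -26/9.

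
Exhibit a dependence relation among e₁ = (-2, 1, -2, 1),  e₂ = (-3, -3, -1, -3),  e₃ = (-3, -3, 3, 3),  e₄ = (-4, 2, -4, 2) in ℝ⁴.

Write the vectors as columns of a matrix and find a nonzero vector in its null space.
The free variable yields coefficients (2, 0, 0, -1) (any nonzero multiple also works).

2e₁ - e₄ = 0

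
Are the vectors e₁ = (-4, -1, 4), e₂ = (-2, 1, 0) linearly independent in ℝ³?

linearly independent

Place the vectors as rows of a 2×3 matrix and reduce to echelon form.
The reduction yields 2 nonzero rows, so the rank is 2.
Since rank = 2 (the number of vectors), the set is linearly independent.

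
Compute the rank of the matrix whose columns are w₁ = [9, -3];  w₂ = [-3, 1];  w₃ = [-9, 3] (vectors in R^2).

rank 1

Put the 2×3 matrix [w₁|w₂|w₃] into echelon form.
Reduction leaves 1 leading entry, giving rank 1.
(With 3 elements in a 2-dimensional space the rank is at most 2.)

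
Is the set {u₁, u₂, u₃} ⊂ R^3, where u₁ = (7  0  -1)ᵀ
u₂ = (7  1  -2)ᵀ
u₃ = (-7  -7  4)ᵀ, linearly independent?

Row-reduce the matrix whose columns are u₁, u₂, u₃.
The reduction yields 3 nonzero rows, so the rank is 3.
Since rank = 3 (the number of vectors), the set is linearly independent.

linearly independent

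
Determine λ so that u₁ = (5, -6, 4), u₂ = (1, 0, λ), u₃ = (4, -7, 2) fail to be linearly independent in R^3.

λ = 16/11

The vectors are dependent exactly when the determinant of the matrix with rows u₁, u₂, u₃ vanishes.
Cofactor expansion gives det = 11*λ - 16.
Solving 11*λ - 16 = 0 yields λ = 16/11.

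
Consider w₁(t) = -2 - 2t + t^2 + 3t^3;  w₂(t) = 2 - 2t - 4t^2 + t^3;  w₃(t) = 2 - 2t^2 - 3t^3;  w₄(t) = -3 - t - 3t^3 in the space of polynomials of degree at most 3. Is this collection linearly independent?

Write each element as a coordinate vector in ℝ⁴ using {1, t, …, t^3}.
Form the 4×4 matrix with these as columns; its determinant is -70.
A nonzero determinant means the columns are linearly independent.

linearly independent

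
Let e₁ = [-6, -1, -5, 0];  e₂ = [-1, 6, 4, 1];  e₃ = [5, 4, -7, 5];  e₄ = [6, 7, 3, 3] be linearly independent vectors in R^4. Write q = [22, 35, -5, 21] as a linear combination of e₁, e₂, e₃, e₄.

q = -2e₁ + 4e₂ + 4e₃ - e₄

Solve the system with e₁, e₂, e₃, e₄ as columns and q as the right-hand side.
The system has the unique solution (a₁, …, a₄) = (-2, 4, 4, -1).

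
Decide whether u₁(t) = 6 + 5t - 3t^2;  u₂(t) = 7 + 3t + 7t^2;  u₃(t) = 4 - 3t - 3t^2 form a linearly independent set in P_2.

Take coordinates with respect to the standard basis {1, t, t^2}.
The matrix [u₁|u₂|u₃] has determinant 416.
A nonzero determinant means the columns are linearly independent.

linearly independent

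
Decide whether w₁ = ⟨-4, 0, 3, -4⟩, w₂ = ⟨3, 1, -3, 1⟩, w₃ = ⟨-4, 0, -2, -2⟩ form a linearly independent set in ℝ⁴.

linearly independent

Row-reduce the matrix whose columns are w₁, w₂, w₃.
The reduction yields 3 nonzero rows, so the rank is 3.
Since rank = 3 (the number of vectors), the set is linearly independent.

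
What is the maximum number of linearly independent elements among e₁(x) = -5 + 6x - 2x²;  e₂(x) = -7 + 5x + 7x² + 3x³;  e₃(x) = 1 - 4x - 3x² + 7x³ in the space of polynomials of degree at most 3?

3

Use coordinates relative to {1, x, …, x³}.
Put the 4×3 matrix [e₁|e₂|e₃] into echelon form.
Exactly 3 pivots survive; hence the rank is 3.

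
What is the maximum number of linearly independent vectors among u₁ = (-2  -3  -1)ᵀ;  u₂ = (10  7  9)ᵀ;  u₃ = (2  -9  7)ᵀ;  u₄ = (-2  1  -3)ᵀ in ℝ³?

Row-reduce the 4×3 matrix with these as rows.
Exactly 2 pivots survive; hence the rank is 2.
(With 4 elements in a 3-dimensional space the rank is at most 3.)

2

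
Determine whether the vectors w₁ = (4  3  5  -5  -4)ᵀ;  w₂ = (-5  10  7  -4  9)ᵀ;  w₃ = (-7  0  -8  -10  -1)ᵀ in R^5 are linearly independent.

Row-reduce the matrix whose columns are w₁, w₂, w₃.
The reduction yields 3 nonzero rows, so the rank is 3.
Since rank = 3 (the number of vectors), the set is linearly independent.

linearly independent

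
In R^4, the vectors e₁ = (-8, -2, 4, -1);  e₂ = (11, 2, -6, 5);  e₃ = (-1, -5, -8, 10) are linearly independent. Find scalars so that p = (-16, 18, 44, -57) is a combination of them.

p = -3e₁ - 4e₂ - 4e₃

Set up the augmented matrix [e₁ | e₂ | e₃ | p] and row-reduce.
Back-substitution yields (c₁, c₂, c₃) = (-3, -4, -4).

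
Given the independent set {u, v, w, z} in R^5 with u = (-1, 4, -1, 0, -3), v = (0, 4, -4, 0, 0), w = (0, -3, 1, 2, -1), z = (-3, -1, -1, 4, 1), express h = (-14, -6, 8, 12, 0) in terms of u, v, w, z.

h = 2u - 4v - 2w + 4z

Set up the augmented matrix [u | v | w | z | h] and row-reduce.
The system has the unique solution (a₁, …, a₄) = (2, -4, -2, 4).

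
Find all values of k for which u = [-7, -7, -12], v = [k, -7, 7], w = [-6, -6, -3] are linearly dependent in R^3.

Place the vectors as rows of a 3×3 matrix; dependence ⇔ determinant zero.
The determinant works out to 51*k + 357.
Setting this to zero gives k = -7.

k = -7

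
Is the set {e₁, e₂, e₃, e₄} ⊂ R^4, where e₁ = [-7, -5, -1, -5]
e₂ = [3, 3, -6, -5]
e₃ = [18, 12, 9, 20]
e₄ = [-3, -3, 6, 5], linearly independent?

Place the vectors as rows of a 4×4 matrix and reduce to echelon form.
The reduction yields 2 nonzero rows, so the rank is 2.
Since rank 2 < 4, the set is linearly dependent.
Indeed 3e₁ + e₂ + e₃ = 0.

linearly dependent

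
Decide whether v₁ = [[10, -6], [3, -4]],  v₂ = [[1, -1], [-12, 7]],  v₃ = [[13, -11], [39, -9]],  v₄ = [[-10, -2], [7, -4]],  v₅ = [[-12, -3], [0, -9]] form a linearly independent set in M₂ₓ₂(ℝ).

Write each element as a coordinate vector in ℝ⁴ using {E₁₁, E₁₂, E₂₁, E₂₂}.
There are 5 vectors in a 4-dimensional space, so they cannot be linearly independent.

linearly dependent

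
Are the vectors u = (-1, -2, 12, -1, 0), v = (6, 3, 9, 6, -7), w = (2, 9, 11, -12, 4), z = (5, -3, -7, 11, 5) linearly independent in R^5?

linearly independent

Row-reduce the matrix whose columns are u, v, w, z.
The reduction yields 4 nonzero rows, so the rank is 4.
Since rank = 4 (the number of vectors), the set is linearly independent.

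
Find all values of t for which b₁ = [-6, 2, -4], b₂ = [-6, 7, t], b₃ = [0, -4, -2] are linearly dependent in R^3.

Dependence holds iff the 3×3 matrix [b₁ b₂ b₃] is singular.
The determinant works out to -24*t - 36.
Setting this to zero gives t = -3/2.

t = -3/2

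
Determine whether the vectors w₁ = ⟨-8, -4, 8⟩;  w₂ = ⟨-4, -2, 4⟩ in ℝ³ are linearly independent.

linearly dependent

Row-reduce the matrix whose columns are w₁, w₂.
The reduction yields 1 nonzero row, so the rank is 1.
Since rank 1 < 2, the set is linearly dependent.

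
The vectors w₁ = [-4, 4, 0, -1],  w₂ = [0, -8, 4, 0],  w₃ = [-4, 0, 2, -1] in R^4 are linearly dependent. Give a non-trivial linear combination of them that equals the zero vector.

Row-reduce the matrix with w₁, w₂, w₃ as columns; the null space gives the coefficients.
The free variable yields coefficients (2, 1, -2) (any nonzero multiple also works).

2w₁ + w₂ - 2w₃ = 0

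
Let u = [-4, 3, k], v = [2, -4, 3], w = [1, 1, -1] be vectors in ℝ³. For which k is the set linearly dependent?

k = -11/6

The vectors are dependent exactly when the determinant of the matrix with rows u, v, w vanishes.
Cofactor expansion gives det = 6*k + 11.
Solving 6*k + 11 = 0 yields k = -11/6.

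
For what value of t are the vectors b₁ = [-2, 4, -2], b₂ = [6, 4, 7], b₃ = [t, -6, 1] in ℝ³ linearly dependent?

t = 11/9

The vectors are dependent exactly when the determinant of the matrix with rows b₁, b₂, b₃ vanishes.
Expanding, det = 36*t - 44.
Solving 36*t - 44 = 0 yields t = 11/9.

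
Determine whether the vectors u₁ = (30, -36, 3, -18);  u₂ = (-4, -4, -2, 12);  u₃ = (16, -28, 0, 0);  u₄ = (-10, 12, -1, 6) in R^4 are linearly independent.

linearly dependent

One vector is a scalar multiple of another, so the set is dependent.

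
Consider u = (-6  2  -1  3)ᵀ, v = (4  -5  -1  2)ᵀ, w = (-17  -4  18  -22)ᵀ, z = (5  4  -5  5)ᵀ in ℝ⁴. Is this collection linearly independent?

The matrix [u|v|w|z] has determinant 0.
A zero determinant means the columns are linearly dependent.

linearly dependent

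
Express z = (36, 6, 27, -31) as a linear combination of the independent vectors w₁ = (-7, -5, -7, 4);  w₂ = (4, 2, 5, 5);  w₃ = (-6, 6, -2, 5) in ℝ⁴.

z = -4w₁ - w₂ - 2w₃

Set up the augmented matrix [w₁ | w₂ | w₃ | z] and row-reduce.
Row-reducing the augmented matrix gives the unique coefficients (c₁, c₂, c₃) = (-4, -1, -2).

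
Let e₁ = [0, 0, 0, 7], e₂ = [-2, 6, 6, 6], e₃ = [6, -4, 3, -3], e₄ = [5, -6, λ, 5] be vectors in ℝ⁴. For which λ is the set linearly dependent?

λ = -3/2

Dependence holds iff the 4×4 matrix [e₁ e₂ e₃ e₄] is singular.
Expanding, det = 196*λ + 294.
Setting this to zero gives λ = -3/2.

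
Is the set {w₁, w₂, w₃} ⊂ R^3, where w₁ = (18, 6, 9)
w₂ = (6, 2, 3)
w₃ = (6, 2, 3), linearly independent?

linearly dependent

The matrix [w₁|w₂|w₃] has determinant 0.
A zero determinant means the columns are linearly dependent.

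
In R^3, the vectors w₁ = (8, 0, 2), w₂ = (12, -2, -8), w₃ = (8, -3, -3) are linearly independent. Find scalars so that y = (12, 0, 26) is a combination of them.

y = 4w₁ - 3w₂ + 2w₃

Set up the augmented matrix [w₁ | w₂ | w₃ | y] and row-reduce.
Back-substitution yields (c₁, c₂, c₃) = (4, -3, 2).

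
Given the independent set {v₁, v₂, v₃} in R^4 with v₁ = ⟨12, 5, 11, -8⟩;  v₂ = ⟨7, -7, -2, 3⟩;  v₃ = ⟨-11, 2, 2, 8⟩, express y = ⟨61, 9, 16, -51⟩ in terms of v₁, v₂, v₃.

Write y = α₁v₁ + … + α₃v₃ and equate components.
Back-substitution yields (α₁, α₂, α₃) = (2, -1, -4).

y = 2v₁ - v₂ - 4v₃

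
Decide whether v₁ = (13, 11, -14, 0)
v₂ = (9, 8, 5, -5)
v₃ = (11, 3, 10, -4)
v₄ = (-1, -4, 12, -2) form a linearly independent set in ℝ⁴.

linearly dependent

Place the vectors as rows of a 4×4 matrix and reduce to echelon form.
The reduction yields 3 nonzero rows, so the rank is 3.
Since rank 3 < 4, the set is linearly dependent.
Indeed v₁ - v₃ + 2v₄ = 0.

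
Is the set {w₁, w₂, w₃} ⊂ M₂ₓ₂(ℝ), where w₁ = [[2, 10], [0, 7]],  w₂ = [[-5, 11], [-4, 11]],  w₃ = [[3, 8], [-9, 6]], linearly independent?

Take coordinates with respect to the standard basis {E₁₁, E₁₂, E₂₁, E₂₂}.
Place the vectors as rows of a 3×4 matrix and reduce to echelon form.
The reduction yields 3 nonzero rows, so the rank is 3.
Since rank = 3 (the number of vectors), the set is linearly independent.

linearly independent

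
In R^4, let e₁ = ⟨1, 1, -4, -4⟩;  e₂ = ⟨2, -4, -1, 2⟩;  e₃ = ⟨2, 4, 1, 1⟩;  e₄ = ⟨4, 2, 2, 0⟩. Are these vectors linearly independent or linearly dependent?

The matrix [e₁|e₂|e₃|e₄] has determinant 298.
A nonzero determinant means the columns are linearly independent.

linearly independent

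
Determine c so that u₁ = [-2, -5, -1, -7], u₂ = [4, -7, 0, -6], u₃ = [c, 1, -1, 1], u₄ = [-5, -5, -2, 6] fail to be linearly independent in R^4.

c = -56/11

Dependence holds iff the 4×4 matrix [u₁ u₂ u₃ u₄] is singular.
The determinant works out to -110*c - 560.
This vanishes exactly when c = -56/11.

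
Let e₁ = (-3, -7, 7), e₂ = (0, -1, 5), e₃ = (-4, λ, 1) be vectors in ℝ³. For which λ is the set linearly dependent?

λ = -23/3

The set is linearly dependent precisely when det[e₁; e₂; e₃] = 0.
The determinant works out to 15*λ + 115.
This vanishes exactly when λ = -23/3.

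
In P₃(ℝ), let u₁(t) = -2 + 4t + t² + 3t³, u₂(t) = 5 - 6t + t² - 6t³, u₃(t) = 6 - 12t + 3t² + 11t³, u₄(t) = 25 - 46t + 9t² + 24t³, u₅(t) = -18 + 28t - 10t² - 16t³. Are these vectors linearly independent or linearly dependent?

Take coordinates with respect to the standard basis {1, t, …, t³}.
There are 5 vectors in a 4-dimensional space, so they cannot be linearly independent.

linearly dependent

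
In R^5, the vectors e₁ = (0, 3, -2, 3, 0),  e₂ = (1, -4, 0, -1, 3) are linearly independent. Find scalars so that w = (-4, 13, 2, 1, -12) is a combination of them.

w = -e₁ - 4e₂

Since e₁, e₂ are independent, the coefficients expressing w are uniquely determined by a linear system.
Back-substitution yields (c₁, c₂) = (-1, -4).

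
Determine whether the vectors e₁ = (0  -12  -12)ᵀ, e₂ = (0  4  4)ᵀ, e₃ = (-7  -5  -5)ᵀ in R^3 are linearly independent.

One vector is a scalar multiple of another, so the set is dependent.

linearly dependent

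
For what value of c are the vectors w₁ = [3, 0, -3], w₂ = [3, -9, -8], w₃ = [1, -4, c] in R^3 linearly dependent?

Place the vectors as rows of a 3×3 matrix; dependence ⇔ determinant zero.
The determinant works out to -27*c - 87.
This vanishes exactly when c = -29/9.

c = -29/9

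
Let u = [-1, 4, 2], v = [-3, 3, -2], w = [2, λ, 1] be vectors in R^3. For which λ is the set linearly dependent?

λ = -19/8

Dependence holds iff the 3×3 matrix [u v w] is singular.
Expanding, det = -8*λ - 19.
Setting this to zero gives λ = -19/8.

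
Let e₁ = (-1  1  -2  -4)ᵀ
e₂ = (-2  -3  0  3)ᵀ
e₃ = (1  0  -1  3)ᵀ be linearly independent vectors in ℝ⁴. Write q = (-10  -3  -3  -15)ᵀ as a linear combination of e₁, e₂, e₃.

Set up the augmented matrix [e₁ | e₂ | e₃ | q] and row-reduce.
Row-reducing the augmented matrix gives the unique coefficients (a₁, a₂, a₃) = (3, 2, -3).

q = 3e₁ + 2e₂ - 3e₃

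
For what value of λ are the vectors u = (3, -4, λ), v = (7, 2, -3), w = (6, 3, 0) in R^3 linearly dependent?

The vectors are dependent exactly when the determinant of the matrix with rows u, v, w vanishes.
Expanding, det = 9*λ + 99.
Setting this to zero gives λ = -11.

λ = -11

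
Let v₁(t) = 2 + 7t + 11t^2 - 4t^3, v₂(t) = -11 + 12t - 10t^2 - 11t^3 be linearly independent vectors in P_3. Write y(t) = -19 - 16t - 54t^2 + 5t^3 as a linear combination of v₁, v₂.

y = -4v₁ + v₂

Identify each element with its coordinate vector in ℝ⁴ via {1, t, …, t^3}.
Since v₁, v₂ are independent, the coefficients expressing y are uniquely determined by a linear system.
Row-reducing the augmented matrix gives the unique coefficients (α₁, α₂) = (-4, 1).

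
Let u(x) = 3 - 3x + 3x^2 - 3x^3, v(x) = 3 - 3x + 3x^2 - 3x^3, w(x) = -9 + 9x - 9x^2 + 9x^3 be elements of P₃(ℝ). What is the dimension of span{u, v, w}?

Pass to coordinate vectors with respect to the basis {1, x, …, x^3}.
Form the matrix with u, v, w as columns and reduce.
Reduction leaves 1 leading entry, giving rank 1.

1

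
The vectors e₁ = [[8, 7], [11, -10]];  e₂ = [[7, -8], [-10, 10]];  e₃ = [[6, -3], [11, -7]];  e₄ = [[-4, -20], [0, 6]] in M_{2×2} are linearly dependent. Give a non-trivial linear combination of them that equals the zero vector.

2e₁ - 2e₃ + e₄ = 0

Take coordinates with respect to {E₁₁, E₁₂, E₂₁, E₂₂}.
Solve the homogeneous system with e₁, e₂, e₃, e₄ as columns by row-reducing the coefficient matrix.
One solution (up to scaling) is (2, 0, -2, 1).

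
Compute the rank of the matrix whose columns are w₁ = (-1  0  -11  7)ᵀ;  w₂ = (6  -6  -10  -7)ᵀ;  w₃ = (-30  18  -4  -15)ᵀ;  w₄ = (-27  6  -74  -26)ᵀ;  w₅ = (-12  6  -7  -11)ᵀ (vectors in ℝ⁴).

rank 3

Put the 4×5 matrix [w₁|w₂|w₃|w₄|w₅] into echelon form.
There are 3 pivot columns, so rank = 3.
(With 5 elements in a 4-dimensional space the rank is at most 4.)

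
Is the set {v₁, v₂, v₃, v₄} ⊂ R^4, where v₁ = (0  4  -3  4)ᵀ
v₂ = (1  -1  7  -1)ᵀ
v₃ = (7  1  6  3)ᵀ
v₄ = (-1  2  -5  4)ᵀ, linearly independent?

linearly independent

The matrix [v₁|v₂|v₃|v₄] has determinant 318.
A nonzero determinant means the columns are linearly independent.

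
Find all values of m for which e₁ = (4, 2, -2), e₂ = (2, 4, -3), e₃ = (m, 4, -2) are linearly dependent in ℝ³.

The vectors are dependent exactly when the determinant of the matrix with rows e₁, e₂, e₃ vanishes.
The determinant works out to 2*m + 8.
This vanishes exactly when m = -4.

m = -4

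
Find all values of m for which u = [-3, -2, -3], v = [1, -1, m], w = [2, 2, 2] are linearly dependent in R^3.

m = 1

The vectors are dependent exactly when the determinant of the matrix with rows u, v, w vanishes.
Expanding, det = 2*m - 2.
Solving 2*m - 2 = 0 yields m = 1.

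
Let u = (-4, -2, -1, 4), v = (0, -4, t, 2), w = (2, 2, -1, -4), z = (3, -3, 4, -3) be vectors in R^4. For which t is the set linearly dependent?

t = 11/3

The set is linearly dependent precisely when det[u; v; w; z] = 0.
Cofactor expansion gives det = 132 - 36*t.
Setting this to zero gives t = 11/3.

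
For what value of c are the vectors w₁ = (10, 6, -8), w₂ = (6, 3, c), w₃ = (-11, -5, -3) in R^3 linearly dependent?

The set is linearly dependent precisely when det[w₁; w₂; w₃] = 0.
The determinant works out to -16*c - 6.
Setting this to zero gives c = -3/8.

c = -3/8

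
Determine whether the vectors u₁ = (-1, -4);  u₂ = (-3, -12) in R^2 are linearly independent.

linearly dependent

Form the 2×2 matrix with these as columns; its determinant is 0.
A zero determinant means the columns are linearly dependent.
Indeed 3u₁ - u₂ = 0.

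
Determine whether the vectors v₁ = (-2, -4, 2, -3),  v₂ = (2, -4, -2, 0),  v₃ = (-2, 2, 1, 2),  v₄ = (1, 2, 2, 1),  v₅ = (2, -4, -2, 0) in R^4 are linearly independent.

There are 5 vectors in a 4-dimensional space, so they cannot be linearly independent.

linearly dependent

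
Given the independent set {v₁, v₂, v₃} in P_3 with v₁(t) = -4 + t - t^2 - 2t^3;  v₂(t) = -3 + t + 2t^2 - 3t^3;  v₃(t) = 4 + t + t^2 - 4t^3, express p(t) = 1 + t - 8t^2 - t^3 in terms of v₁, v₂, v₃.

p = 3v₁ - 3v₂ + v₃

Take coordinate vectors relative to {1, t, …, t^3}.
Write p = a₁v₁ + … + a₃v₃ and equate components.
Back-substitution yields (a₁, a₂, a₃) = (3, -3, 1).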